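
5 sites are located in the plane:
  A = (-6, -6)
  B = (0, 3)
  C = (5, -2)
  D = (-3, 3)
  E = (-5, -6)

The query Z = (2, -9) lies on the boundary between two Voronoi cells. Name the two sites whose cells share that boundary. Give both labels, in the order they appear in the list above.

C and E

Squared distances from Z to each site:
|ZA|² = (2−(-6))² + (-9−(-6))² = 64 + 9 = 73
|ZB|² = (2−0)² + (-9−3)² = 4 + 144 = 148
|ZC|² = (2−5)² + (-9−(-2))² = 9 + 49 = 58
|ZD|² = (2−(-3))² + (-9−3)² = 25 + 144 = 169
|ZE|² = (2−(-5))² + (-9−(-6))² = 49 + 9 = 58
Z is equidistant from C and E (both at squared distance 58), and every other site is strictly farther — so Z lies on the C–E Voronoi edge.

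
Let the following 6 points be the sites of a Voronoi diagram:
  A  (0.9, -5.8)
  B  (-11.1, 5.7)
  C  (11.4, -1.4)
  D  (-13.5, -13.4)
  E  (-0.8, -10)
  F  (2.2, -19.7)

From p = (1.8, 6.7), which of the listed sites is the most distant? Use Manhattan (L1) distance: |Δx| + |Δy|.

d(p,A) = |1.8−0.9| + |6.7−(-5.8)| = 0.9 + 12.5 = 13.4
d(p,B) = |1.8−(-11.1)| + |6.7−5.7| = 12.9 + 1 = 13.9
d(p,C) = |1.8−11.4| + |6.7−(-1.4)| = 9.6 + 8.1 = 17.7
d(p,D) = |1.8−(-13.5)| + |6.7−(-13.4)| = 15.3 + 20.1 = 35.4
d(p,E) = |1.8−(-0.8)| + |6.7−(-10)| = 2.6 + 16.7 = 19.3
d(p,F) = |1.8−2.2| + |6.7−(-19.7)| = 0.4 + 26.4 = 26.8
The largest is to D.

D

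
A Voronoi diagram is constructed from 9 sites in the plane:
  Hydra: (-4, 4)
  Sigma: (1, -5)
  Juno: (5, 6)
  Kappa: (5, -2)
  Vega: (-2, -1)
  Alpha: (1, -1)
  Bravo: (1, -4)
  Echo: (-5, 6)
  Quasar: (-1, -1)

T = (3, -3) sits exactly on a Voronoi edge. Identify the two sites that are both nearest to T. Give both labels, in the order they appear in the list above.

Squared distances from T to each site:
d²(T, Hydra) = (3−(-4))² + (-3−4)² = 49 + 49 = 98
d²(T, Sigma) = (3−1)² + (-3−(-5))² = 4 + 4 = 8
d²(T, Juno) = (3−5)² + (-3−6)² = 4 + 81 = 85
d²(T, Kappa) = (3−5)² + (-3−(-2))² = 4 + 1 = 5
d²(T, Vega) = (3−(-2))² + (-3−(-1))² = 25 + 4 = 29
d²(T, Alpha) = (3−1)² + (-3−(-1))² = 4 + 4 = 8
d²(T, Bravo) = (3−1)² + (-3−(-4))² = 4 + 1 = 5
d²(T, Echo) = (3−(-5))² + (-3−6)² = 64 + 81 = 145
d²(T, Quasar) = (3−(-1))² + (-3−(-1))² = 16 + 4 = 20
T is equidistant from Kappa and Bravo (both at squared distance 5), and every other site is strictly farther — so T lies on the Kappa–Bravo Voronoi edge.

Kappa and Bravo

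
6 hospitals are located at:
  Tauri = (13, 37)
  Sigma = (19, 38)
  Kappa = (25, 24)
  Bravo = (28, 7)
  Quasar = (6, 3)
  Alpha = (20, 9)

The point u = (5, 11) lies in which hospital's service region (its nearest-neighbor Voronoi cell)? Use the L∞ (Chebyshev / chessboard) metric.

Quasar

d(u, Tauri) = max(8, 26) = 26
d(u, Sigma) = max(14, 27) = 27
d(u, Kappa) = max(20, 13) = 20
d(u, Bravo) = max(23, 4) = 23
d(u, Quasar) = max(1, 8) = 8
d(u, Alpha) = max(15, 2) = 15
The smallest is to Quasar, so u lies in the Voronoi region of Quasar.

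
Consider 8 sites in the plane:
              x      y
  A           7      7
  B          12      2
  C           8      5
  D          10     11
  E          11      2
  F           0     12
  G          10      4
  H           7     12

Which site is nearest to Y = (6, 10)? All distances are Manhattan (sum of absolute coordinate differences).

H

d(Y,A) = 1 + 3 = 4
d(Y,B) = 6 + 8 = 14
d(Y,C) = 2 + 5 = 7
d(Y,D) = 4 + 1 = 5
d(Y,E) = 5 + 8 = 13
d(Y,F) = 6 + 2 = 8
d(Y,G) = 4 + 6 = 10
d(Y,H) = 1 + 2 = 3
H is nearest.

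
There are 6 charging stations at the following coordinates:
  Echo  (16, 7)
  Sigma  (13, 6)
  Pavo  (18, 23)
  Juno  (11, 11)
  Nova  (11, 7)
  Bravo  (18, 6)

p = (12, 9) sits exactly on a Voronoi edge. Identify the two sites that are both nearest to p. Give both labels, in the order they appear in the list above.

Squared distances from p to each site:
d²(p, Echo) = (12−16)² + (9−7)² = 16 + 4 = 20
d²(p, Sigma) = (12−13)² + (9−6)² = 1 + 9 = 10
d²(p, Pavo) = (12−18)² + (9−23)² = 36 + 196 = 232
d²(p, Juno) = (12−11)² + (9−11)² = 1 + 4 = 5
d²(p, Nova) = (12−11)² + (9−7)² = 1 + 4 = 5
d²(p, Bravo) = (12−18)² + (9−6)² = 36 + 9 = 45
p is equidistant from Juno and Nova (both at squared distance 5), and every other site is strictly farther — so p lies on the Juno–Nova Voronoi edge.

Juno and Nova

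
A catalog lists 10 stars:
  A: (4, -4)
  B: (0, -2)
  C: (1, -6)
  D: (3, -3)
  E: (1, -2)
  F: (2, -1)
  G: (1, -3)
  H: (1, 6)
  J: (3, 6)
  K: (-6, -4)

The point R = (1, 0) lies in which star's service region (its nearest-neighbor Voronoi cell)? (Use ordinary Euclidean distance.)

Since √ is increasing, it suffices to compare squared distances:
|RA|² = (1−4)² + (0−(-4))² = 9 + 16 = 25
|RB|² = (1−0)² + (0−(-2))² = 1 + 4 = 5
|RC|² = (1−1)² + (0−(-6))² = 0 + 36 = 36
|RD|² = (1−3)² + (0−(-3))² = 4 + 9 = 13
|RE|² = (1−1)² + (0−(-2))² = 0 + 4 = 4
|RF|² = (1−2)² + (0−(-1))² = 1 + 1 = 2
|RG|² = (1−1)² + (0−(-3))² = 0 + 9 = 9
|RH|² = (1−1)² + (0−6)² = 0 + 36 = 36
|RJ|² = (1−3)² + (0−6)² = 4 + 36 = 40
|RK|² = (1−(-6))² + (0−(-4))² = 49 + 16 = 65
F is nearest.

F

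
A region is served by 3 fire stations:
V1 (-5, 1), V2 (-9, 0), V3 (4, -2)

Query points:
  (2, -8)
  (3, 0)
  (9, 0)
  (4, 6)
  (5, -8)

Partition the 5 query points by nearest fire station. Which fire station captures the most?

(2, -8) — d² to each: V1:130, V2:185, V3:40 → nearest is V3
(3, 0) — d² to each: V1:65, V2:144, V3:5 → nearest is V3
(9, 0) — d² to each: V1:197, V2:324, V3:29 → nearest is V3
(4, 6) — d² to each: V1:106, V2:205, V3:64 → nearest is V3
(5, -8) — d² to each: V1:181, V2:260, V3:37 → nearest is V3
Tally — V3:5. V3 captures the most (5).

V3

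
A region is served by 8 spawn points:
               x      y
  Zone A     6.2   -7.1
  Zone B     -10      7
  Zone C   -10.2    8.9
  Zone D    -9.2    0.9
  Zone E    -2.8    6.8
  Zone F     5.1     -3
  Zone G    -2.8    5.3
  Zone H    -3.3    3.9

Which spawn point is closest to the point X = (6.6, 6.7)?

Zone E

Squared Euclidean distances:
d²(X, Zone A) = 0.16 + 190.44 = 190.6
d²(X, Zone B) = 275.56 + 0.09 = 275.65
d²(X, Zone C) = 282.24 + 4.84 = 287.08
d²(X, Zone D) = 249.64 + 33.64 = 283.28
d²(X, Zone E) = 88.36 + 0.01 = 88.37
d²(X, Zone F) = 2.25 + 94.09 = 96.34
d²(X, Zone G) = 88.36 + 1.96 = 90.32
d²(X, Zone H) = 98.01 + 7.84 = 105.85
Minimum is at Zone E.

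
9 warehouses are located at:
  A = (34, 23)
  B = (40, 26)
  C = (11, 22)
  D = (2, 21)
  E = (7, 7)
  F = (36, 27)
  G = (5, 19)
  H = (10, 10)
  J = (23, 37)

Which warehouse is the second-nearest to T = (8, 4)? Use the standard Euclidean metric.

H

Since √ is increasing, it suffices to compare squared distances:
|TA|² = (8−34)² + (4−23)² = 676 + 361 = 1037
|TB|² = (8−40)² + (4−26)² = 1024 + 484 = 1508
|TC|² = (8−11)² + (4−22)² = 9 + 324 = 333
|TD|² = (8−2)² + (4−21)² = 36 + 289 = 325
|TE|² = (8−7)² + (4−7)² = 1 + 9 = 10
|TF|² = (8−36)² + (4−27)² = 784 + 529 = 1313
|TG|² = (8−5)² + (4−19)² = 9 + 225 = 234
|TH|² = (8−10)² + (4−10)² = 4 + 36 = 40
|TJ|² = (8−23)² + (4−37)² = 225 + 1089 = 1314
Sorted ascending: E, H, G, … — the second-nearest is H.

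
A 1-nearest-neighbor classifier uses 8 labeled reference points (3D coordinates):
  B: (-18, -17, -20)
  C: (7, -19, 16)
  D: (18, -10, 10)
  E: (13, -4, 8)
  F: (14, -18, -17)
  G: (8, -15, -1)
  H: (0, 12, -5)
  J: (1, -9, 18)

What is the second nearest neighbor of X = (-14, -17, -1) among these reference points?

G

Squared Euclidean distances:
|XB|² = (-14−(-18))² + (-17−(-17))² + (-1−(-20))² = 16 + 0 + 361 = 377
|XC|² = (-14−7)² + (-17−(-19))² + (-1−16)² = 441 + 4 + 289 = 734
|XD|² = (-14−18)² + (-17−(-10))² + (-1−10)² = 1024 + 49 + 121 = 1194
|XE|² = (-14−13)² + (-17−(-4))² + (-1−8)² = 729 + 169 + 81 = 979
|XF|² = (-14−14)² + (-17−(-18))² + (-1−(-17))² = 784 + 1 + 256 = 1041
|XG|² = (-14−8)² + (-17−(-15))² + (-1−(-1))² = 484 + 4 + 0 = 488
|XH|² = (-14−0)² + (-17−12)² + (-1−(-5))² = 196 + 841 + 16 = 1053
|XJ|² = (-14−1)² + (-17−(-9))² + (-1−18)² = 225 + 64 + 361 = 650
Sorted ascending: B, G, J, … — the second-nearest is G.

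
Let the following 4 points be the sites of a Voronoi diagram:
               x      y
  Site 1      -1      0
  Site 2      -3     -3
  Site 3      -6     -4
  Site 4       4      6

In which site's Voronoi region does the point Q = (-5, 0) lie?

Site 2

Squared Euclidean distances:
d²(Q, Site 1) = (-5−(-1))² + (0−0)² = 16 + 0 = 16
d²(Q, Site 2) = (-5−(-3))² + (0−(-3))² = 4 + 9 = 13
d²(Q, Site 3) = (-5−(-6))² + (0−(-4))² = 1 + 16 = 17
d²(Q, Site 4) = (-5−4)² + (0−6)² = 81 + 36 = 117
Minimum is at Site 2.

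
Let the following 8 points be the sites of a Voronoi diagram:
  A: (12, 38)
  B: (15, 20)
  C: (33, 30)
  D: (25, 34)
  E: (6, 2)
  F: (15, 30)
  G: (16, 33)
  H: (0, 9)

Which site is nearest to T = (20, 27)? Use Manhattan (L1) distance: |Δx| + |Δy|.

d(T,A) = 8 + 11 = 19
d(T,B) = 5 + 7 = 12
d(T,C) = 13 + 3 = 16
d(T,D) = 5 + 7 = 12
d(T,E) = 14 + 25 = 39
d(T,F) = 5 + 3 = 8
d(T,G) = 4 + 6 = 10
d(T,H) = 20 + 18 = 38
Minimum is at F.

F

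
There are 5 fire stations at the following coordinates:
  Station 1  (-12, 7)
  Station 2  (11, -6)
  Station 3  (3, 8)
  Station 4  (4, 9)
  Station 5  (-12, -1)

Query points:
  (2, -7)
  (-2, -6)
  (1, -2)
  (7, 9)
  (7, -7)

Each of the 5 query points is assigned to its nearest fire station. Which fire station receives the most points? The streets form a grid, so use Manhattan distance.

(2, -7) — d to each: Station 1:28, Station 2:10, Station 3:16, Station 4:18, Station 5:20 → nearest is Station 2
(-2, -6) — d to each: Station 1:23, Station 2:13, Station 3:19, Station 4:21, Station 5:15 → nearest is Station 2
(1, -2) — d to each: Station 1:22, Station 2:14, Station 3:12, Station 4:14, Station 5:14 → nearest is Station 3
(7, 9) — d to each: Station 1:21, Station 2:19, Station 3:5, Station 4:3, Station 5:29 → nearest is Station 4
(7, -7) — d to each: Station 1:33, Station 2:5, Station 3:19, Station 4:19, Station 5:25 → nearest is Station 2
Tally — Station 2:3, Station 3:1, Station 4:1. Station 2 captures the most (3).

Station 2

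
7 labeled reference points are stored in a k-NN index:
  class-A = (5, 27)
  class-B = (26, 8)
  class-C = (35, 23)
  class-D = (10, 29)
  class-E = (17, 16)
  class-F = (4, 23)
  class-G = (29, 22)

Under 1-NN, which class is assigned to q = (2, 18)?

class-F

Compare squared distances (the ordering matches that of the actual distances):
d²(q, class-A) = (2−5)² + (18−27)² = 9 + 81 = 90
d²(q, class-B) = (2−26)² + (18−8)² = 576 + 100 = 676
d²(q, class-C) = (2−35)² + (18−23)² = 1089 + 25 = 1114
d²(q, class-D) = (2−10)² + (18−29)² = 64 + 121 = 185
d²(q, class-E) = (2−17)² + (18−16)² = 225 + 4 = 229
d²(q, class-F) = (2−4)² + (18−23)² = 4 + 25 = 29
d²(q, class-G) = (2−29)² + (18−22)² = 729 + 16 = 745
Minimum is at class-F.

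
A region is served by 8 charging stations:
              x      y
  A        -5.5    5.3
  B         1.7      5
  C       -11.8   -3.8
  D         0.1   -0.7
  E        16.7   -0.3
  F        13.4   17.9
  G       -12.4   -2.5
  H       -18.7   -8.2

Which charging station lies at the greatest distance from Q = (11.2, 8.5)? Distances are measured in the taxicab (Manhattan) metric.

d(Q,A) = 16.7 + 3.2 = 19.9
d(Q,B) = 9.5 + 3.5 = 13
d(Q,C) = 23 + 12.3 = 35.3
d(Q,D) = 11.1 + 9.2 = 20.3
d(Q,E) = 5.5 + 8.8 = 14.3
d(Q,F) = 2.2 + 9.4 = 11.6
d(Q,G) = 23.6 + 11 = 34.6
d(Q,H) = 29.9 + 16.7 = 46.6
The largest is to H.

H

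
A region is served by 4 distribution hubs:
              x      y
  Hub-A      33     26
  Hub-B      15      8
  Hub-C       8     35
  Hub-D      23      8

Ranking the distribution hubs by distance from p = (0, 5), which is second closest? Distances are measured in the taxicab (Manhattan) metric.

d(p, Hub-A) = |0−33| + |5−26| = 33 + 21 = 54
d(p, Hub-B) = |0−15| + |5−8| = 15 + 3 = 18
d(p, Hub-C) = |0−8| + |5−35| = 8 + 30 = 38
d(p, Hub-D) = |0−23| + |5−8| = 23 + 3 = 26
Sorted ascending: Hub-B, Hub-D, Hub-C, … — the second-nearest is Hub-D.

Hub-D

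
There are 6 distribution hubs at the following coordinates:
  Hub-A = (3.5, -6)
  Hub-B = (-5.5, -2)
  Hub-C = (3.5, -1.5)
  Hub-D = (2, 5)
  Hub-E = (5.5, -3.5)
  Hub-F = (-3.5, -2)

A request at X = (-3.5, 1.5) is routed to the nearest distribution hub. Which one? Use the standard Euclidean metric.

Squared Euclidean distances:
d²(X, Hub-A) = (-3.5−3.5)² + (1.5−(-6))² = 49 + 56.25 = 105.25
d²(X, Hub-B) = (-3.5−(-5.5))² + (1.5−(-2))² = 4 + 12.25 = 16.25
d²(X, Hub-C) = (-3.5−3.5)² + (1.5−(-1.5))² = 49 + 9 = 58
d²(X, Hub-D) = (-3.5−2)² + (1.5−5)² = 30.25 + 12.25 = 42.5
d²(X, Hub-E) = (-3.5−5.5)² + (1.5−(-3.5))² = 81 + 25 = 106
d²(X, Hub-F) = (-3.5−(-3.5))² + (1.5−(-2))² = 0 + 12.25 = 12.25
The smallest is to Hub-F, so X lies in the Voronoi region of Hub-F.

Hub-F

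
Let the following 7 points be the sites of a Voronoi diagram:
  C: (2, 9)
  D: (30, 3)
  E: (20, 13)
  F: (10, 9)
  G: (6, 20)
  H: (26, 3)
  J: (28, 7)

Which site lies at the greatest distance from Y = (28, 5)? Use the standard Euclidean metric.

Compare squared distances (the ordering matches that of the actual distances):
|YC|² = (28−2)² + (5−9)² = 676 + 16 = 692
|YD|² = (28−30)² + (5−3)² = 4 + 4 = 8
|YE|² = (28−20)² + (5−13)² = 64 + 64 = 128
|YF|² = (28−10)² + (5−9)² = 324 + 16 = 340
|YG|² = (28−6)² + (5−20)² = 484 + 225 = 709
|YH|² = (28−26)² + (5−3)² = 4 + 4 = 8
|YJ|² = (28−28)² + (5−7)² = 0 + 4 = 4
The largest is to G.

G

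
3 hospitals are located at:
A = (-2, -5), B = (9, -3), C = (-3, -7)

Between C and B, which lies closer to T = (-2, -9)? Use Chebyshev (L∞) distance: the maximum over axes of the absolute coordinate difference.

d(T,C) = max(1, 2) = 2
d(T,B) = max(11, 6) = 11
2 < 11, so C is closer.

C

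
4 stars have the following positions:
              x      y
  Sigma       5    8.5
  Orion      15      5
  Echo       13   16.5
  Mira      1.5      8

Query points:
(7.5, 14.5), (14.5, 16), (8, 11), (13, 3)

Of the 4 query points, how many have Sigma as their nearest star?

(7.5, 14.5) — d² to each: Sigma:42.25, Orion:146.5, Echo:34.25, Mira:78.25 → nearest is Echo
(14.5, 16) — d² to each: Sigma:146.5, Orion:121.25, Echo:2.5, Mira:233 → nearest is Echo
(8, 11) — d² to each: Sigma:15.25, Orion:85, Echo:55.25, Mira:51.25 → nearest is Sigma
(13, 3) — d² to each: Sigma:94.25, Orion:8, Echo:182.25, Mira:157.25 → nearest is Orion
1 of the 4 points has Sigma as nearest.

1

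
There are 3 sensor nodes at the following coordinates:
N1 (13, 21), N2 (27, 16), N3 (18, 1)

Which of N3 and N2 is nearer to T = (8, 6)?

Compare squared distances:
|TN3|² = (8−18)² + (6−1)² = 100 + 25 = 125
|TN2|² = (8−27)² + (6−16)² = 361 + 100 = 461
125 < 461, so N3 is closer.

N3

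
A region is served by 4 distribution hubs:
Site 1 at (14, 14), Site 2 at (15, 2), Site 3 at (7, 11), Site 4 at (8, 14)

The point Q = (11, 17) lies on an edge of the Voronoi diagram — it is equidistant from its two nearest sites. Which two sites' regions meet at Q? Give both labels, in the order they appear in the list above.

Site 1 and Site 4

Squared distances from Q to each site:
d²(Q, Site 1) = (11−14)² + (17−14)² = 9 + 9 = 18
d²(Q, Site 2) = (11−15)² + (17−2)² = 16 + 225 = 241
d²(Q, Site 3) = (11−7)² + (17−11)² = 16 + 36 = 52
d²(Q, Site 4) = (11−8)² + (17−14)² = 9 + 9 = 18
Q is equidistant from Site 1 and Site 4 (both at squared distance 18), and every other site is strictly farther — so Q lies on the Site 1–Site 4 Voronoi edge.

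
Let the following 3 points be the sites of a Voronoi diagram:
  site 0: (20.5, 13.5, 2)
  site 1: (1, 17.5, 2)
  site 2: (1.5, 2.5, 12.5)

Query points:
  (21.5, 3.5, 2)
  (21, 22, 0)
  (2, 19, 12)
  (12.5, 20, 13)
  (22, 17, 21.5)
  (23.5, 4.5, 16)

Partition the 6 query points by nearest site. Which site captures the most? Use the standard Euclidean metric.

(21.5, 3.5, 2) — d² to each: site 0:101, site 1:616.25, site 2:511.25 → nearest is site 0
(21, 22, 0) — d² to each: site 0:76.5, site 1:424.25, site 2:916.75 → nearest is site 0
(2, 19, 12) — d² to each: site 0:472.5, site 1:103.25, site 2:272.75 → nearest is site 1
(12.5, 20, 13) — d² to each: site 0:227.25, site 1:259.5, site 2:427.5 → nearest is site 0
(22, 17, 21.5) — d² to each: site 0:394.75, site 1:821.5, site 2:711.5 → nearest is site 0
(23.5, 4.5, 16) — d² to each: site 0:286, site 1:871.25, site 2:500.25 → nearest is site 0
Tally — site 0:5, site 1:1. site 0 captures the most (5).

site 0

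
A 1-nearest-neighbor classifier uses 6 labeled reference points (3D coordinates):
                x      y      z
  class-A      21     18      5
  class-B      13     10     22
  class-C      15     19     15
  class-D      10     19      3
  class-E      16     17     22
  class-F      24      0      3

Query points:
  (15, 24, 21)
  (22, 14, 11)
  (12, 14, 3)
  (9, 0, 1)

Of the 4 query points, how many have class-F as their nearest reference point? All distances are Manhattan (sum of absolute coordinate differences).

(15, 24, 21) — d to each: class-A:28, class-B:17, class-C:11, class-D:28, class-E:9, class-F:51 → nearest is class-E
(22, 14, 11) — d to each: class-A:11, class-B:24, class-C:16, class-D:25, class-E:20, class-F:24 → nearest is class-A
(12, 14, 3) — d to each: class-A:15, class-B:24, class-C:20, class-D:7, class-E:26, class-F:26 → nearest is class-D
(9, 0, 1) — d to each: class-A:34, class-B:35, class-C:39, class-D:22, class-E:45, class-F:17 → nearest is class-F
1 of the 4 points has class-F as nearest.

1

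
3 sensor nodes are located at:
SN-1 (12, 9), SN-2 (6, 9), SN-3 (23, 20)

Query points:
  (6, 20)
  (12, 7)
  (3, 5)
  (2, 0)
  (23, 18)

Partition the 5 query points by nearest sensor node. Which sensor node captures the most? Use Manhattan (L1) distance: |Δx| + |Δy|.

SN-2

(6, 20) — d to each: SN-1:17, SN-2:11, SN-3:17 → nearest is SN-2
(12, 7) — d to each: SN-1:2, SN-2:8, SN-3:24 → nearest is SN-1
(3, 5) — d to each: SN-1:13, SN-2:7, SN-3:35 → nearest is SN-2
(2, 0) — d to each: SN-1:19, SN-2:13, SN-3:41 → nearest is SN-2
(23, 18) — d to each: SN-1:20, SN-2:26, SN-3:2 → nearest is SN-3
Tally — SN-1:1, SN-2:3, SN-3:1. SN-2 captures the most (3).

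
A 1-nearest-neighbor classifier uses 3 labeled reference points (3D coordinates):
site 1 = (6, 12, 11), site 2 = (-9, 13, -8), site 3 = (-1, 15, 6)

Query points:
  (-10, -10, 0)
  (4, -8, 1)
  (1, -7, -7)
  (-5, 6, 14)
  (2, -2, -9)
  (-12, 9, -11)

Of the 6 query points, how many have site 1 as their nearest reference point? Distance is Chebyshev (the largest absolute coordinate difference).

(-10, -10, 0) — d to each: site 1:22, site 2:23, site 3:25 → nearest is site 1
(4, -8, 1) — d to each: site 1:20, site 2:21, site 3:23 → nearest is site 1
(1, -7, -7) — d to each: site 1:19, site 2:20, site 3:22 → nearest is site 1
(-5, 6, 14) — d to each: site 1:11, site 2:22, site 3:9 → nearest is site 3
(2, -2, -9) — d to each: site 1:20, site 2:15, site 3:17 → nearest is site 2
(-12, 9, -11) — d to each: site 1:22, site 2:4, site 3:17 → nearest is site 2
3 of the 6 points have site 1 as nearest.

3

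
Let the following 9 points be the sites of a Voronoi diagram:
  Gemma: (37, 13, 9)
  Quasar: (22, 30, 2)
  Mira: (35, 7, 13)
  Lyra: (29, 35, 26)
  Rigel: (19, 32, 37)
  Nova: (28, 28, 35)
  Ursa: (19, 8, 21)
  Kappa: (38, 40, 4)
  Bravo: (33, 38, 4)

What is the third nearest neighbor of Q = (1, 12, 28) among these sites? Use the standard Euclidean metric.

Nova

Compare squared distances (the ordering matches that of the actual distances):
d²(Q, Gemma) = (1−37)² + (12−13)² + (28−9)² = 1296 + 1 + 361 = 1658
d²(Q, Quasar) = (1−22)² + (12−30)² + (28−2)² = 441 + 324 + 676 = 1441
d²(Q, Mira) = (1−35)² + (12−7)² + (28−13)² = 1156 + 25 + 225 = 1406
d²(Q, Lyra) = (1−29)² + (12−35)² + (28−26)² = 784 + 529 + 4 = 1317
d²(Q, Rigel) = (1−19)² + (12−32)² + (28−37)² = 324 + 400 + 81 = 805
d²(Q, Nova) = (1−28)² + (12−28)² + (28−35)² = 729 + 256 + 49 = 1034
d²(Q, Ursa) = (1−19)² + (12−8)² + (28−21)² = 324 + 16 + 49 = 389
d²(Q, Kappa) = (1−38)² + (12−40)² + (28−4)² = 1369 + 784 + 576 = 2729
d²(Q, Bravo) = (1−33)² + (12−38)² + (28−4)² = 1024 + 676 + 576 = 2276
Sorted ascending: Ursa, Rigel, Nova, Lyra, … — the third-nearest is Nova.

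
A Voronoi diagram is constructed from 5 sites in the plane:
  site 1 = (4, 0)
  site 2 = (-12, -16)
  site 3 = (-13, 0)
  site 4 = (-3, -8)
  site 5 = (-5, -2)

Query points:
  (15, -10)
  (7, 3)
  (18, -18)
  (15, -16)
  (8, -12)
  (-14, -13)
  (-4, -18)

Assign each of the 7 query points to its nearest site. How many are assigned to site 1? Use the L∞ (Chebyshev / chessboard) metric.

(15, -10) — d to each: site 1:11, site 2:27, site 3:28, site 4:18, site 5:20 → nearest is site 1
(7, 3) — d to each: site 1:3, site 2:19, site 3:20, site 4:11, site 5:12 → nearest is site 1
(18, -18) — d to each: site 1:18, site 2:30, site 3:31, site 4:21, site 5:23 → nearest is site 1
(15, -16) — d to each: site 1:16, site 2:27, site 3:28, site 4:18, site 5:20 → nearest is site 1
(8, -12) — d to each: site 1:12, site 2:20, site 3:21, site 4:11, site 5:13 → nearest is site 4
(-14, -13) — d to each: site 1:18, site 2:3, site 3:13, site 4:11, site 5:11 → nearest is site 2
(-4, -18) — d to each: site 1:18, site 2:8, site 3:18, site 4:10, site 5:16 → nearest is site 2
4 of the 7 points have site 1 as nearest.

4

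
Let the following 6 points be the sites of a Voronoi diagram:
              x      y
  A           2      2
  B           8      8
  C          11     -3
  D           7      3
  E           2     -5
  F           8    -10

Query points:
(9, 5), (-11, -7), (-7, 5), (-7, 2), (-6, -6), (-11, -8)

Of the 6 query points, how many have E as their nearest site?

(9, 5) — d² to each: A:58, B:10, C:68, D:8, E:149, F:226 → nearest is D
(-11, -7) — d² to each: A:250, B:586, C:500, D:424, E:173, F:370 → nearest is E
(-7, 5) — d² to each: A:90, B:234, C:388, D:200, E:181, F:450 → nearest is A
(-7, 2) — d² to each: A:81, B:261, C:349, D:197, E:130, F:369 → nearest is A
(-6, -6) — d² to each: A:128, B:392, C:298, D:250, E:65, F:212 → nearest is E
(-11, -8) — d² to each: A:269, B:617, C:509, D:445, E:178, F:365 → nearest is E
3 of the 6 points have E as nearest.

3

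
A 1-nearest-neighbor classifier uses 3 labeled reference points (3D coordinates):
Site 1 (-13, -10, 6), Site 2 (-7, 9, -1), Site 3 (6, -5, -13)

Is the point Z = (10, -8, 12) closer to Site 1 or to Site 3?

Site 1

Compare squared distances:
d²(Z, Site 1) = (10−(-13))² + (-8−(-10))² + (12−6)² = 529 + 4 + 36 = 569
d²(Z, Site 3) = (10−6)² + (-8−(-5))² + (12−(-13))² = 16 + 9 + 625 = 650
569 < 650, so Site 1 is closer.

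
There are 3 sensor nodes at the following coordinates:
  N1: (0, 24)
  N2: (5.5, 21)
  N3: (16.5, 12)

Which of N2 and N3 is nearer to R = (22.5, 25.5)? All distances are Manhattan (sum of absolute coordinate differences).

d(R,N2) = |22.5−5.5| + |25.5−21| = 17 + 4.5 = 21.5
d(R,N3) = |22.5−16.5| + |25.5−12| = 6 + 13.5 = 19.5
21.5 > 19.5, so N3 is closer.

N3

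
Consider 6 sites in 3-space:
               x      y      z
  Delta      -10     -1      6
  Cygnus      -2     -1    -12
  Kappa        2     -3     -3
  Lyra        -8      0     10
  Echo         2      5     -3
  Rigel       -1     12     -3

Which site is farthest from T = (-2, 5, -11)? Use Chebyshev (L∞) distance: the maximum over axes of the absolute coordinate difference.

d(T, Delta) = max(8, 6, 17) = 17
d(T, Cygnus) = max(0, 6, 1) = 6
d(T, Kappa) = max(4, 8, 8) = 8
d(T, Lyra) = max(6, 5, 21) = 21
d(T, Echo) = max(4, 0, 8) = 8
d(T, Rigel) = max(1, 7, 8) = 8
The largest is to Lyra.

Lyra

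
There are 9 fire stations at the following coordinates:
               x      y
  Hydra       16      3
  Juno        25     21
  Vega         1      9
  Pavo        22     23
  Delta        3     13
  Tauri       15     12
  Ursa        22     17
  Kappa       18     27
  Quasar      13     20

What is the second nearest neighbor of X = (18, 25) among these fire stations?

Pavo

Since √ is increasing, it suffices to compare squared distances:
d²(X, Hydra) = (18−16)² + (25−3)² = 4 + 484 = 488
d²(X, Juno) = (18−25)² + (25−21)² = 49 + 16 = 65
d²(X, Vega) = (18−1)² + (25−9)² = 289 + 256 = 545
d²(X, Pavo) = (18−22)² + (25−23)² = 16 + 4 = 20
d²(X, Delta) = (18−3)² + (25−13)² = 225 + 144 = 369
d²(X, Tauri) = (18−15)² + (25−12)² = 9 + 169 = 178
d²(X, Ursa) = (18−22)² + (25−17)² = 16 + 64 = 80
d²(X, Kappa) = (18−18)² + (25−27)² = 0 + 4 = 4
d²(X, Quasar) = (18−13)² + (25−20)² = 25 + 25 = 50
Sorted ascending: Kappa, Pavo, Quasar, … — the second-nearest is Pavo.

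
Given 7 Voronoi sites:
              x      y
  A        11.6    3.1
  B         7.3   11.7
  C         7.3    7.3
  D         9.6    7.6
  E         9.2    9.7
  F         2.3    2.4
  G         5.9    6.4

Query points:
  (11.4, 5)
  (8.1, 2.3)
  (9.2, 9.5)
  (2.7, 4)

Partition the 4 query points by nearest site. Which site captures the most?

A

(11.4, 5) — d² to each: A:3.65, B:61.7, C:22.1, D:10, E:26.93, F:89.57, G:32.21 → nearest is A
(8.1, 2.3) — d² to each: A:12.89, B:89, C:25.64, D:30.34, E:55.97, F:33.65, G:21.65 → nearest is A
(9.2, 9.5) — d² to each: A:46.72, B:8.45, C:8.45, D:3.77, E:0.04, F:98.02, G:20.5 → nearest is E
(2.7, 4) — d² to each: A:80.02, B:80.45, C:32.05, D:60.57, E:74.74, F:2.72, G:16 → nearest is F
Tally — A:2, E:1, F:1. A captures the most (2).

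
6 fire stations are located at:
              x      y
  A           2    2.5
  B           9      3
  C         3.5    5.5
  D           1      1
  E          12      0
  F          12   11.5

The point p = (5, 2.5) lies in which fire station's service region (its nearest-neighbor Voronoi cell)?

Since √ is increasing, it suffices to compare squared distances:
|pA|² = (5−2)² + (2.5−2.5)² = 9 + 0 = 9
|pB|² = (5−9)² + (2.5−3)² = 16 + 0.25 = 16.25
|pC|² = (5−3.5)² + (2.5−5.5)² = 2.25 + 9 = 11.25
|pD|² = (5−1)² + (2.5−1)² = 16 + 2.25 = 18.25
|pE|² = (5−12)² + (2.5−0)² = 49 + 6.25 = 55.25
|pF|² = (5−12)² + (2.5−11.5)² = 49 + 81 = 130
The smallest is to A, so p lies in the Voronoi region of A.

A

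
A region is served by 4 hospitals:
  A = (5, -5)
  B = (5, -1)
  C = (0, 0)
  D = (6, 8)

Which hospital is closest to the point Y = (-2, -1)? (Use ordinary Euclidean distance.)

Compare squared distances (the ordering matches that of the actual distances):
|YA|² = 49 + 16 = 65
|YB|² = 49 + 0 = 49
|YC|² = 4 + 1 = 5
|YD|² = 64 + 81 = 145
The smallest is to C, so Y lies in the Voronoi region of C.

C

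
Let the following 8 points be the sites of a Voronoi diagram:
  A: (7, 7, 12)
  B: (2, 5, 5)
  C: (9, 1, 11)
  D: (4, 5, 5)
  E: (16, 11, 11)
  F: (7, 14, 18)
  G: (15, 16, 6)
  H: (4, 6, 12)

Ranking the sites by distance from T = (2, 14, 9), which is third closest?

Squared Euclidean distances:
|TA|² = (2−7)² + (14−7)² + (9−12)² = 25 + 49 + 9 = 83
|TB|² = (2−2)² + (14−5)² + (9−5)² = 0 + 81 + 16 = 97
|TC|² = (2−9)² + (14−1)² + (9−11)² = 49 + 169 + 4 = 222
|TD|² = (2−4)² + (14−5)² + (9−5)² = 4 + 81 + 16 = 101
|TE|² = (2−16)² + (14−11)² + (9−11)² = 196 + 9 + 4 = 209
|TF|² = (2−7)² + (14−14)² + (9−18)² = 25 + 0 + 81 = 106
|TG|² = (2−15)² + (14−16)² + (9−6)² = 169 + 4 + 9 = 182
|TH|² = (2−4)² + (14−6)² + (9−12)² = 4 + 64 + 9 = 77
Sorted ascending: H, A, B, D, … — the third-nearest is B.

B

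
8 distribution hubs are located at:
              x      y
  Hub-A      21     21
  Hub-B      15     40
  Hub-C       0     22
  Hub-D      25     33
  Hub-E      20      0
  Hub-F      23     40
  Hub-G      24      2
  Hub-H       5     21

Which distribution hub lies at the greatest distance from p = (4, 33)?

Since √ is increasing, it suffices to compare squared distances:
d²(p, Hub-A) = (4−21)² + (33−21)² = 289 + 144 = 433
d²(p, Hub-B) = (4−15)² + (33−40)² = 121 + 49 = 170
d²(p, Hub-C) = (4−0)² + (33−22)² = 16 + 121 = 137
d²(p, Hub-D) = (4−25)² + (33−33)² = 441 + 0 = 441
d²(p, Hub-E) = (4−20)² + (33−0)² = 256 + 1089 = 1345
d²(p, Hub-F) = (4−23)² + (33−40)² = 361 + 49 = 410
d²(p, Hub-G) = (4−24)² + (33−2)² = 400 + 961 = 1361
d²(p, Hub-H) = (4−5)² + (33−21)² = 1 + 144 = 145
The largest is to Hub-G.

Hub-G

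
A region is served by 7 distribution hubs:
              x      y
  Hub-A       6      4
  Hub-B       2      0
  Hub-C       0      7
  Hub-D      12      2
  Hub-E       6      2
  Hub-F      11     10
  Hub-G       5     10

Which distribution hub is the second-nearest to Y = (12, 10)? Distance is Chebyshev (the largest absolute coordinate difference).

Hub-A

d(Y, Hub-A) = max(6, 6) = 6
d(Y, Hub-B) = max(10, 10) = 10
d(Y, Hub-C) = max(12, 3) = 12
d(Y, Hub-D) = max(0, 8) = 8
d(Y, Hub-E) = max(6, 8) = 8
d(Y, Hub-F) = max(1, 0) = 1
d(Y, Hub-G) = max(7, 0) = 7
Sorted ascending: Hub-F, Hub-A, Hub-G, … — the second-nearest is Hub-A.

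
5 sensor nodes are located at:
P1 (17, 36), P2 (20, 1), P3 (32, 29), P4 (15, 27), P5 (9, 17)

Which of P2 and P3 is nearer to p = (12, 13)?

P2

Compare squared distances:
|pP2|² = (12−20)² + (13−1)² = 64 + 144 = 208
|pP3|² = (12−32)² + (13−29)² = 400 + 256 = 656
208 < 656, so P2 is closer.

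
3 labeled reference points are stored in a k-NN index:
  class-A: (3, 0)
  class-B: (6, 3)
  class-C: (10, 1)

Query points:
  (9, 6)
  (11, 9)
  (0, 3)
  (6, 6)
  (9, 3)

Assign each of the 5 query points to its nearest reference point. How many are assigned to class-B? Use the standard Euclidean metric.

(9, 6) — d² to each: class-A:72, class-B:18, class-C:26 → nearest is class-B
(11, 9) — d² to each: class-A:145, class-B:61, class-C:65 → nearest is class-B
(0, 3) — d² to each: class-A:18, class-B:36, class-C:104 → nearest is class-A
(6, 6) — d² to each: class-A:45, class-B:9, class-C:41 → nearest is class-B
(9, 3) — d² to each: class-A:45, class-B:9, class-C:5 → nearest is class-C
3 of the 5 points have class-B as nearest.

3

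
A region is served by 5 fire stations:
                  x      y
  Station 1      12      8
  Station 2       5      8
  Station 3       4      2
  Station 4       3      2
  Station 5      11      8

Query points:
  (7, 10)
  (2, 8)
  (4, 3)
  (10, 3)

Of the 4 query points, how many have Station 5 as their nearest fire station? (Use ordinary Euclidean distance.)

1

(7, 10) — d² to each: Station 1:29, Station 2:8, Station 3:73, Station 4:80, Station 5:20 → nearest is Station 2
(2, 8) — d² to each: Station 1:100, Station 2:9, Station 3:40, Station 4:37, Station 5:81 → nearest is Station 2
(4, 3) — d² to each: Station 1:89, Station 2:26, Station 3:1, Station 4:2, Station 5:74 → nearest is Station 3
(10, 3) — d² to each: Station 1:29, Station 2:50, Station 3:37, Station 4:50, Station 5:26 → nearest is Station 5
1 of the 4 points has Station 5 as nearest.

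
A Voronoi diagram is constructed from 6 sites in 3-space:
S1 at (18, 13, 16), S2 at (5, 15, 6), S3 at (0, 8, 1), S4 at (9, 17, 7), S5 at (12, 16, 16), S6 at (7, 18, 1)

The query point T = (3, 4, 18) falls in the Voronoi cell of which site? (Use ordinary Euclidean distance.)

Compare squared distances (the ordering matches that of the actual distances):
|TS1|² = (3−18)² + (4−13)² + (18−16)² = 225 + 81 + 4 = 310
|TS2|² = (3−5)² + (4−15)² + (18−6)² = 4 + 121 + 144 = 269
|TS3|² = (3−0)² + (4−8)² + (18−1)² = 9 + 16 + 289 = 314
|TS4|² = (3−9)² + (4−17)² + (18−7)² = 36 + 169 + 121 = 326
|TS5|² = (3−12)² + (4−16)² + (18−16)² = 81 + 144 + 4 = 229
|TS6|² = (3−7)² + (4−18)² + (18−1)² = 16 + 196 + 289 = 501
Minimum is at S5.

S5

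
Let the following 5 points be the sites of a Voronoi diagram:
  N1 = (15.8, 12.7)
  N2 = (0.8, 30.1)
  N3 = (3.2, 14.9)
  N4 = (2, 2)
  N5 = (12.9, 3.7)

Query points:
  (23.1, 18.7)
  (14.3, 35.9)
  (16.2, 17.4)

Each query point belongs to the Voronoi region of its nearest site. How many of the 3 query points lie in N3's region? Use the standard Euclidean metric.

0

(23.1, 18.7) — d² to each: N1:89.29, N2:627.25, N3:410.45, N4:724.1, N5:329.04 → nearest is N1
(14.3, 35.9) — d² to each: N1:540.49, N2:215.89, N3:564.21, N4:1300.5, N5:1038.8 → nearest is N2
(16.2, 17.4) — d² to each: N1:22.25, N2:398.45, N3:175.25, N4:438.8, N5:198.58 → nearest is N1
0 of the 3 points have N3 as nearest.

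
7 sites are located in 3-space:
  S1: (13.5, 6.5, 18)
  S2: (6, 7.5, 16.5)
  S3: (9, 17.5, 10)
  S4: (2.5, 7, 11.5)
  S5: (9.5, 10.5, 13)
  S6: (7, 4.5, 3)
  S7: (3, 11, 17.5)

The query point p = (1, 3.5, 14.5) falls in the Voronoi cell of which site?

Compare squared distances (the ordering matches that of the actual distances):
|pS1|² = (1−13.5)² + (3.5−6.5)² + (14.5−18)² = 156.25 + 9 + 12.25 = 177.5
|pS2|² = (1−6)² + (3.5−7.5)² + (14.5−16.5)² = 25 + 16 + 4 = 45
|pS3|² = (1−9)² + (3.5−17.5)² + (14.5−10)² = 64 + 196 + 20.25 = 280.25
|pS4|² = (1−2.5)² + (3.5−7)² + (14.5−11.5)² = 2.25 + 12.25 + 9 = 23.5
|pS5|² = (1−9.5)² + (3.5−10.5)² + (14.5−13)² = 72.25 + 49 + 2.25 = 123.5
|pS6|² = (1−7)² + (3.5−4.5)² + (14.5−3)² = 36 + 1 + 132.25 = 169.25
|pS7|² = (1−3)² + (3.5−11)² + (14.5−17.5)² = 4 + 56.25 + 9 = 69.25
S4 is nearest.

S4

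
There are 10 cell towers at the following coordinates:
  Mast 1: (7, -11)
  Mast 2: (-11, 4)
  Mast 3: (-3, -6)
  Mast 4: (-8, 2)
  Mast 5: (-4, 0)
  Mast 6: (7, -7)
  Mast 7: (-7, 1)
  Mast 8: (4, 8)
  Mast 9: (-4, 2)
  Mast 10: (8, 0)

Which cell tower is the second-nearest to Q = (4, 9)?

Mast 10

Squared Euclidean distances:
d²(Q, Mast 1) = 9 + 400 = 409
d²(Q, Mast 2) = 225 + 25 = 250
d²(Q, Mast 3) = 49 + 225 = 274
d²(Q, Mast 4) = 144 + 49 = 193
d²(Q, Mast 5) = 64 + 81 = 145
d²(Q, Mast 6) = 9 + 256 = 265
d²(Q, Mast 7) = 121 + 64 = 185
d²(Q, Mast 8) = 0 + 1 = 1
d²(Q, Mast 9) = 64 + 49 = 113
d²(Q, Mast 10) = 16 + 81 = 97
Sorted ascending: Mast 8, Mast 10, Mast 9, … — the second-nearest is Mast 10.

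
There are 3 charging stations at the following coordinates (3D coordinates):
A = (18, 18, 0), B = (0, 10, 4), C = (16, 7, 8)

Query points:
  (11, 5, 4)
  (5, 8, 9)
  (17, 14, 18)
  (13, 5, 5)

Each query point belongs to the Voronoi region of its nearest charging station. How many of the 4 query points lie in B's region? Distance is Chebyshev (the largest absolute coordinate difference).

1

(11, 5, 4) — d to each: A:13, B:11, C:5 → nearest is C
(5, 8, 9) — d to each: A:13, B:5, C:11 → nearest is B
(17, 14, 18) — d to each: A:18, B:17, C:10 → nearest is C
(13, 5, 5) — d to each: A:13, B:13, C:3 → nearest is C
1 of the 4 points has B as nearest.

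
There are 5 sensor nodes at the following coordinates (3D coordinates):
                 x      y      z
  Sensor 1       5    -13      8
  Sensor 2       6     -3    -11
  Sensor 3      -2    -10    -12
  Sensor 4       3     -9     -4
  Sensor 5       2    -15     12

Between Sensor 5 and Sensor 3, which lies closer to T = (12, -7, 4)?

Compare squared distances:
d²(T, Sensor 5) = (12−2)² + (-7−(-15))² + (4−12)² = 100 + 64 + 64 = 228
d²(T, Sensor 3) = (12−(-2))² + (-7−(-10))² + (4−(-12))² = 196 + 9 + 256 = 461
228 < 461, so Sensor 5 is closer.

Sensor 5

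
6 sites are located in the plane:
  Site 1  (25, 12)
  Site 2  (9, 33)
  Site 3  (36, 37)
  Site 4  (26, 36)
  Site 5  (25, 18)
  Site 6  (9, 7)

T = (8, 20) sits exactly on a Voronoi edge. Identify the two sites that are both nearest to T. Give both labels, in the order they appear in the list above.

Squared distances from T to each site:
d²(T, Site 1) = (8−25)² + (20−12)² = 289 + 64 = 353
d²(T, Site 2) = (8−9)² + (20−33)² = 1 + 169 = 170
d²(T, Site 3) = (8−36)² + (20−37)² = 784 + 289 = 1073
d²(T, Site 4) = (8−26)² + (20−36)² = 324 + 256 = 580
d²(T, Site 5) = (8−25)² + (20−18)² = 289 + 4 = 293
d²(T, Site 6) = (8−9)² + (20−7)² = 1 + 169 = 170
T is equidistant from Site 2 and Site 6 (both at squared distance 170), and every other site is strictly farther — so T lies on the Site 2–Site 6 Voronoi edge.

Site 2 and Site 6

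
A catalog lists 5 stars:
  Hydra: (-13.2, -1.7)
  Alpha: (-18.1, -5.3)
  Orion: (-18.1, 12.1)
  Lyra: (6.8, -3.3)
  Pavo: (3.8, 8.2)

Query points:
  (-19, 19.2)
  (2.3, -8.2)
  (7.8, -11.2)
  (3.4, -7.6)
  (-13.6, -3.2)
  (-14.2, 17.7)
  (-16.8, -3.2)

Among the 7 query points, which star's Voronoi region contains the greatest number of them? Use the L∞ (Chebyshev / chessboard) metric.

Lyra

(-19, 19.2) — d to each: Hydra:20.9, Alpha:24.5, Orion:7.1, Lyra:25.8, Pavo:22.8 → nearest is Orion
(2.3, -8.2) — d to each: Hydra:15.5, Alpha:20.4, Orion:20.4, Lyra:4.9, Pavo:16.4 → nearest is Lyra
(7.8, -11.2) — d to each: Hydra:21, Alpha:25.9, Orion:25.9, Lyra:7.9, Pavo:19.4 → nearest is Lyra
(3.4, -7.6) — d to each: Hydra:16.6, Alpha:21.5, Orion:21.5, Lyra:4.3, Pavo:15.8 → nearest is Lyra
(-13.6, -3.2) — d to each: Hydra:1.5, Alpha:4.5, Orion:15.3, Lyra:20.4, Pavo:17.4 → nearest is Hydra
(-14.2, 17.7) — d to each: Hydra:19.4, Alpha:23, Orion:5.6, Lyra:21, Pavo:18 → nearest is Orion
(-16.8, -3.2) — d to each: Hydra:3.6, Alpha:2.1, Orion:15.3, Lyra:23.6, Pavo:20.6 → nearest is Alpha
Tally — Hydra:1, Alpha:1, Orion:2, Lyra:3. Lyra captures the most (3).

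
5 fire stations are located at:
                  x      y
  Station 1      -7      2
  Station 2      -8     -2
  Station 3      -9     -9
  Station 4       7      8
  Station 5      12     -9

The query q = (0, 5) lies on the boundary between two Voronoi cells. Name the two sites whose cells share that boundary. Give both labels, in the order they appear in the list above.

Squared distances from q to each site:
d²(q, Station 1) = (0−(-7))² + (5−2)² = 49 + 9 = 58
d²(q, Station 2) = (0−(-8))² + (5−(-2))² = 64 + 49 = 113
d²(q, Station 3) = (0−(-9))² + (5−(-9))² = 81 + 196 = 277
d²(q, Station 4) = (0−7)² + (5−8)² = 49 + 9 = 58
d²(q, Station 5) = (0−12)² + (5−(-9))² = 144 + 196 = 340
q is equidistant from Station 1 and Station 4 (both at squared distance 58), and every other site is strictly farther — so q lies on the Station 1–Station 4 Voronoi edge.

Station 1 and Station 4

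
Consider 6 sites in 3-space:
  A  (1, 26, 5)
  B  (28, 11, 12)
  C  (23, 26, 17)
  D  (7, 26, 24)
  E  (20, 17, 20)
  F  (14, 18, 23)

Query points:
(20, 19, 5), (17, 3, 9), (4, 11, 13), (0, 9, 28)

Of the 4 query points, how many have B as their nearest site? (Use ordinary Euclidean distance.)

2

(20, 19, 5) — d² to each: A:410, B:177, C:202, D:579, E:229, F:361 → nearest is B
(17, 3, 9) — d² to each: A:801, B:194, C:629, D:854, E:326, F:430 → nearest is B
(4, 11, 13) — d² to each: A:298, B:577, C:602, D:355, E:341, F:249 → nearest is F
(0, 9, 28) — d² to each: A:819, B:1044, C:939, D:354, E:528, F:302 → nearest is F
2 of the 4 points have B as nearest.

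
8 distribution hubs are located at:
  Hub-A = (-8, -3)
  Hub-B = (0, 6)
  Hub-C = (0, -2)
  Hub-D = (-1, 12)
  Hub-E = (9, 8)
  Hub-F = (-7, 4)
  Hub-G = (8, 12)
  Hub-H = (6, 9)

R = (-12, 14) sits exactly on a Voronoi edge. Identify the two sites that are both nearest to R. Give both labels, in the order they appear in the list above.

Squared distances from R to each site:
d²(R, Hub-A) = 16 + 289 = 305
d²(R, Hub-B) = 144 + 64 = 208
d²(R, Hub-C) = 144 + 256 = 400
d²(R, Hub-D) = 121 + 4 = 125
d²(R, Hub-E) = 441 + 36 = 477
d²(R, Hub-F) = 25 + 100 = 125
d²(R, Hub-G) = 400 + 4 = 404
d²(R, Hub-H) = 324 + 25 = 349
R is equidistant from Hub-D and Hub-F (both at squared distance 125), and every other site is strictly farther — so R lies on the Hub-D–Hub-F Voronoi edge.

Hub-D and Hub-F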